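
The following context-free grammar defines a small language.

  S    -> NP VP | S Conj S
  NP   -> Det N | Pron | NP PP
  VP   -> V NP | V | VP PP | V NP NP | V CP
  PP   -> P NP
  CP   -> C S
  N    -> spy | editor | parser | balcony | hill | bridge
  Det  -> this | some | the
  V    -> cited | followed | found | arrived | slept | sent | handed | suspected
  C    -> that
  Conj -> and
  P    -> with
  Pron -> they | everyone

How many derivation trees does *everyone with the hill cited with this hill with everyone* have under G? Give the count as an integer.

2

The two bracketings:
[S [NP [NP [Pron everyone]] [PP [P with] [NP [Det the] [N hill]]]] [VP [VP [V cited]] [PP [P with] [NP [NP [Det this] [N hill]] [PP [P with] [NP [Pron everyone]]]]]]]
[S [NP [NP [Pron everyone]] [PP [P with] [NP [Det the] [N hill]]]] [VP [VP [VP [V cited]] [PP [P with] [NP [Det this] [N hill]]]] [PP [P with] [NP [Pron everyone]]]]]
The trees differ in how a recursive rule is bracketed over the same span.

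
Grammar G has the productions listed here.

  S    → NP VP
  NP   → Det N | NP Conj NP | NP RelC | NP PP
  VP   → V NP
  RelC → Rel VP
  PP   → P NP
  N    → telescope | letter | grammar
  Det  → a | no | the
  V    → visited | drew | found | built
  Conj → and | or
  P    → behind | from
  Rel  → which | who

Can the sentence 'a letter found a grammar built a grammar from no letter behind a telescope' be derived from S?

For S → NP VP, the only prefix that parses as NP is 'a letter', but the remainder 'found a grammar built a grammar from no letter behind a telescope' is not a VP under these rules.

Ungrammatical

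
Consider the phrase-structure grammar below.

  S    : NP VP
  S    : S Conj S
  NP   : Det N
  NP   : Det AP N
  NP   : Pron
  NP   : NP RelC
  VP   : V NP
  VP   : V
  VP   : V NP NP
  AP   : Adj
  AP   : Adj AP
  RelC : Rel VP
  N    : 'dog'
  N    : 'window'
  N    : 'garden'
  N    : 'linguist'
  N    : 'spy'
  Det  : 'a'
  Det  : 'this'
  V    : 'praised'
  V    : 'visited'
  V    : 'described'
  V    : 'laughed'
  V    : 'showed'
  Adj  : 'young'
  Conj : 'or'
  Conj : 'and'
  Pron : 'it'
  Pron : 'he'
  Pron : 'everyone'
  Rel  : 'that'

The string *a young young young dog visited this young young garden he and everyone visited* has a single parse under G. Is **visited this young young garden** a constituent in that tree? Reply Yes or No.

[S [S [NP [Det a] [AP [Adj young] [AP [Adj young] [AP [Adj young]]]] [N dog]] [VP [V visited] [NP [Det this] [AP [Adj young] [AP [Adj young]]] [N garden]] [NP [Pron he]]]] [Conj and] [S [NP [Pron everyone]] [VP [V visited]]]]
The smallest constituent containing 'visited this young young garden' is the VP spanning 'visited this young young garden he'; no single node in the tree dominates exactly the given words.

No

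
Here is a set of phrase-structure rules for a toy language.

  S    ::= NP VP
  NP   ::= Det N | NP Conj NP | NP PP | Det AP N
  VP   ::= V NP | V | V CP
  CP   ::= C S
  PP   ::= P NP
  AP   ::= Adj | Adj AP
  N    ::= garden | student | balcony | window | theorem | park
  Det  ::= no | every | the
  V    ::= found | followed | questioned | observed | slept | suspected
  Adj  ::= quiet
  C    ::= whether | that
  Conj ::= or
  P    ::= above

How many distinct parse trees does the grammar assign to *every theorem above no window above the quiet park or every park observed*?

5

Two of the 5 distinct bracketings:
[S [NP [NP [NP [Det every] [N theorem]] [PP [P above] [NP [NP [Det no] [N window]] [PP [P above] [NP [Det the] [AP [Adj quiet]] [N park]]]]]] [Conj or] [NP [Det every] [N park]]] [VP [V observed]]]
[S [NP [NP [NP [NP [Det every] [N theorem]] [PP [P above] [NP [Det no] [N window]]]] [PP [P above] [NP [Det the] [AP [Adj quiet]] [N park]]]] [Conj or] [NP [Det every] [N park]]] [VP [V observed]]]
The trees differ in how a recursive rule is bracketed over the same span.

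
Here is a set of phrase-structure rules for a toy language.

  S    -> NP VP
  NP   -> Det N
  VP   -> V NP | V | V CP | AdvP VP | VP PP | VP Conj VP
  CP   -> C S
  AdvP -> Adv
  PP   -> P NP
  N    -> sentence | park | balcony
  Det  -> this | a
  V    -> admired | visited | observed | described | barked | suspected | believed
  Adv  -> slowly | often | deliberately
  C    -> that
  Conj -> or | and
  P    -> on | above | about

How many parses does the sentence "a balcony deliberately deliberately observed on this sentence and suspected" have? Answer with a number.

Two of the 6 distinct bracketings:
[S [NP [Det a] [N balcony]] [VP [AdvP [Adv deliberately]] [VP [AdvP [Adv deliberately]] [VP [VP [VP [V observed]] [PP [P on] [NP [Det this] [N sentence]]]] [Conj and] [VP [V suspected]]]]]]
[S [NP [Det a] [N balcony]] [VP [AdvP [Adv deliberately]] [VP [VP [AdvP [Adv deliberately]] [VP [VP [V observed]] [PP [P on] [NP [Det this] [N sentence]]]]] [Conj and] [VP [V suspected]]]]]
The trees differ in how a recursive rule is bracketed over the same span.

6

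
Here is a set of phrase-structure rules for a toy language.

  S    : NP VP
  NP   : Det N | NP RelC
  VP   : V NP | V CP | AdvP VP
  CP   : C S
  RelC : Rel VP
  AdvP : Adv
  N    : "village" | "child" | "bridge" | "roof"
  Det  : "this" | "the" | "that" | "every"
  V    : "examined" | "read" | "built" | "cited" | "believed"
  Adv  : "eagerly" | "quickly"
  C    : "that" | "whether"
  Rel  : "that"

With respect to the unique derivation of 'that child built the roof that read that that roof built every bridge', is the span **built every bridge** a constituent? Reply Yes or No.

[S [NP [Det that] [N child]] [VP [V built] [NP [NP [Det the] [N roof]] [RelC [Rel that] [VP [V read] [CP [C that] [S [NP [Det that] [N roof]] [VP [V built] [NP [Det every] [N bridge]]]]]]]]]]
The words 'built every bridge' are exhaustively dominated by a single VP node (built by VP → V NP), so they form a constituent.

Yes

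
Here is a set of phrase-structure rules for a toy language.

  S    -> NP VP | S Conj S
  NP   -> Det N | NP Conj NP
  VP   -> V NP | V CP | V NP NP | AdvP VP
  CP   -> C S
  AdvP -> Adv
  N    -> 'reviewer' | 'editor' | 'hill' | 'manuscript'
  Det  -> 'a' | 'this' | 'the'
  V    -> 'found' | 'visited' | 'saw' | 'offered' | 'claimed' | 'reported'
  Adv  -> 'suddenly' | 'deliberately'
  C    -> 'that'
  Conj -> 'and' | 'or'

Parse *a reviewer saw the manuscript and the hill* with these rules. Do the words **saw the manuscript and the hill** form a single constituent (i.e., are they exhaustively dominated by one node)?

Yes

[S [NP [Det a] [N reviewer]] [VP [V saw] [NP [NP [Det the] [N manuscript]] [Conj and] [NP [Det the] [N hill]]]]]
The words 'saw the manuscript and the hill' are exhaustively dominated by a single VP node (built by VP → V NP), so they form a constituent.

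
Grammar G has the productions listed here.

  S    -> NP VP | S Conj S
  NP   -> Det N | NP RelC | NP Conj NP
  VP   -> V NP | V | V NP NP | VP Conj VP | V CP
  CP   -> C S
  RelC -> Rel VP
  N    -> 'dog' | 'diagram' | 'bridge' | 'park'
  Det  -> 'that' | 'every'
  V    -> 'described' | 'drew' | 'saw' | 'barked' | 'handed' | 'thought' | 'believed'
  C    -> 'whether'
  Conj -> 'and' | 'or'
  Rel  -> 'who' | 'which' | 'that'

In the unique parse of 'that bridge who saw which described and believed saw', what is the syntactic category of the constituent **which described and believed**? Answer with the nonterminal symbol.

[S [NP [NP [NP [Det that] [N bridge]] [RelC [Rel who] [VP [V saw]]]] [RelC [Rel which] [VP [VP [V described]] [Conj and] [VP [V believed]]]]] [VP [V saw]]]
The span 'which described and believed' is the RelC node built by RelC → Rel VP.

RelC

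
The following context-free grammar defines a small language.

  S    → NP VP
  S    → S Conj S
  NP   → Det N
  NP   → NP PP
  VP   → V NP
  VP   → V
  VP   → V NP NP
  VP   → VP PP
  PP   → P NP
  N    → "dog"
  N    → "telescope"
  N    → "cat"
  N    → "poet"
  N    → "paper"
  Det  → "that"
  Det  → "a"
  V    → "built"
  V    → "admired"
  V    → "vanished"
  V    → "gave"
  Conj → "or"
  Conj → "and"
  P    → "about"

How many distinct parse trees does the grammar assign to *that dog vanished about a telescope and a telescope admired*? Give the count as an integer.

[S [S [NP [Det that] [N dog]] [VP [VP [V vanished]] [PP [P about] [NP [Det a] [N telescope]]]]] [Conj and] [S [NP [Det a] [N telescope]] [VP [V admired]]]]
No rule offers an alternative attachment or grouping for any span, so this is the only derivation.

1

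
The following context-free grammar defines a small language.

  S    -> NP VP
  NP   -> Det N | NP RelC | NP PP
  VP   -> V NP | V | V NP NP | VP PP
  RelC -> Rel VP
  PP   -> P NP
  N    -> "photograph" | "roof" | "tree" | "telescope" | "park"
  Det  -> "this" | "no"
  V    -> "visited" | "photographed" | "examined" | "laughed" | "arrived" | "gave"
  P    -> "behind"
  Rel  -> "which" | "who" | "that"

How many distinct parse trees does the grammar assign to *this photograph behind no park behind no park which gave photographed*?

5

Two of the 5 distinct bracketings:
[S [NP [NP [NP [Det this] [N photograph]] [PP [P behind] [NP [NP [Det no] [N park]] [PP [P behind] [NP [Det no] [N park]]]]]] [RelC [Rel which] [VP [V gave]]]] [VP [V photographed]]]
[S [NP [NP [NP [NP [Det this] [N photograph]] [PP [P behind] [NP [Det no] [N park]]]] [PP [P behind] [NP [Det no] [N park]]]] [RelC [Rel which] [VP [V gave]]]] [VP [V photographed]]]
The trees differ in how a recursive rule is bracketed over the same span.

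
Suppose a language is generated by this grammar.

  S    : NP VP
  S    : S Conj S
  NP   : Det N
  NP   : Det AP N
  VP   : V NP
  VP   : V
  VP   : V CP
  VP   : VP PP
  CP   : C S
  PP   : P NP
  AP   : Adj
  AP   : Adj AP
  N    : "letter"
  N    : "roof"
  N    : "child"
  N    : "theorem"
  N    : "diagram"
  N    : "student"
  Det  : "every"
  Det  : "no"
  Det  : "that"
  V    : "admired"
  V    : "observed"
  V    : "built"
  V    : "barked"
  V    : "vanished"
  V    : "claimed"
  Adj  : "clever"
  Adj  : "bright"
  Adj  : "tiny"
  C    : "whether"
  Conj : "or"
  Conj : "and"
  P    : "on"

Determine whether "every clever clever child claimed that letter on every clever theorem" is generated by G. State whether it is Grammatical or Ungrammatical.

S
  NP
    Det: every
    AP
      Adj: clever
      AP
        Adj: clever
    N: child
  VP
    VP
      V: claimed
      NP
        Det: that
        N: letter
    PP
      P: on
      NP
        Det: every
        AP
          Adj: clever
        N: theorem
The bracketing above is licensed at every node by one of the given productions, with S at the root.

Grammatical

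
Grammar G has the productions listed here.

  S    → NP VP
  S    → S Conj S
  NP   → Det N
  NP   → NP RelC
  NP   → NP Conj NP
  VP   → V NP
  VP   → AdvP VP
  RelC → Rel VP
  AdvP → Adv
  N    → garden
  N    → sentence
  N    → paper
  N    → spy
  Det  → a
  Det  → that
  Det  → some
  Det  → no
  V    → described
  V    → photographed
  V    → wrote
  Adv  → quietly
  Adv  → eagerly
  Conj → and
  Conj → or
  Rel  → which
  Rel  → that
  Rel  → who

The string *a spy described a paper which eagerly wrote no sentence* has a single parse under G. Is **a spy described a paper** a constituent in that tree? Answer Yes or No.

[S [NP [Det a] [N spy]] [VP [V described] [NP [NP [Det a] [N paper]] [RelC [Rel which] [VP [AdvP [Adv eagerly]] [VP [V wrote] [NP [Det no] [N sentence]]]]]]]]
The smallest constituent containing 'a spy described a paper' is the S spanning 'a spy described a paper which eagerly wrote no sentence'; no single node in the tree dominates exactly the given words.

No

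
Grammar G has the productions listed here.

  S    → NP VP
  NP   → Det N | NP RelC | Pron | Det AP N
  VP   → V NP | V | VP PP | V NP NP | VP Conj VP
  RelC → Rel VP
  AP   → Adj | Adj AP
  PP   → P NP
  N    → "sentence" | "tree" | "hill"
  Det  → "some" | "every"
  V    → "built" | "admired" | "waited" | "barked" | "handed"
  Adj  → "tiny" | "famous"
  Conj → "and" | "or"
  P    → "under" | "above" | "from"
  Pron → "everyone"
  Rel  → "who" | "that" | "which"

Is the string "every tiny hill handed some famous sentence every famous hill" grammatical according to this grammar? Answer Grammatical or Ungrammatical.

Grammatical

S
  NP
    Det: every
    AP
      Adj: tiny
    N: hill
  VP
    V: handed
    NP
      Det: some
      AP
        Adj: famous
      N: sentence
    NP
      Det: every
      AP
        Adj: famous
      N: hill
Every word is introduced by a lexical rule and the phrasal rules combine the resulting categories into a single S.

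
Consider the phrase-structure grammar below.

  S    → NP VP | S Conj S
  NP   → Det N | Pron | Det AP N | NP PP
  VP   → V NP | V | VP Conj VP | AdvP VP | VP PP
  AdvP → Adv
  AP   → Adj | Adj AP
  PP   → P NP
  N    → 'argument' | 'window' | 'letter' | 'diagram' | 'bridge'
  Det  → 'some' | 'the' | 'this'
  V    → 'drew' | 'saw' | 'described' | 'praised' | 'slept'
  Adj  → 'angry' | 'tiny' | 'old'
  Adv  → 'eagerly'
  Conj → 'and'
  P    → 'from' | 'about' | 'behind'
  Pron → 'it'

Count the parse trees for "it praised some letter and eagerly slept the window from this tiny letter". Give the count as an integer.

Two of the 4 distinct bracketings:
[S [NP [Pron it]] [VP [VP [V praised] [NP [Det some] [N letter]]] [Conj and] [VP [AdvP [Adv eagerly]] [VP [V slept] [NP [NP [Det the] [N window]] [PP [P from] [NP [Det this] [AP [Adj tiny]] [N letter]]]]]]]]
[S [NP [Pron it]] [VP [VP [V praised] [NP [Det some] [N letter]]] [Conj and] [VP [AdvP [Adv eagerly]] [VP [VP [V slept] [NP [Det the] [N window]]] [PP [P from] [NP [Det this] [AP [Adj tiny]] [N letter]]]]]]]
The difference turns on whether NP → NP PP is used at the relevant span, versus an alternative expansion of NP.

4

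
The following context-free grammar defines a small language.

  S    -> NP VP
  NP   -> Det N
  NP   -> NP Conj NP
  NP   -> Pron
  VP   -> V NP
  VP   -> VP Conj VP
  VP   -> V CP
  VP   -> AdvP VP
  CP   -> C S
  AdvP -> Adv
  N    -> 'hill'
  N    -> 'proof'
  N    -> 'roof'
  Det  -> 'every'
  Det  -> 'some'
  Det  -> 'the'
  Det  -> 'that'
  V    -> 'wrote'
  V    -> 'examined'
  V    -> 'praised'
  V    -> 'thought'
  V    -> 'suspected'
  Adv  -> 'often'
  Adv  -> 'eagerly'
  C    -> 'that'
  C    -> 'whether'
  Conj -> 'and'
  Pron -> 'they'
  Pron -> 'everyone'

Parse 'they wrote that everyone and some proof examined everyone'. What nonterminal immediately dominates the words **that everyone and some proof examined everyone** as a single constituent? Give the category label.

CP

[S [NP [Pron they]] [VP [V wrote] [CP [C that] [S [NP [NP [Pron everyone]] [Conj and] [NP [Det some] [N proof]]] [VP [V examined] [NP [Pron everyone]]]]]]]
The span 'that everyone and some proof examined everyone' is the CP node built by CP → C S.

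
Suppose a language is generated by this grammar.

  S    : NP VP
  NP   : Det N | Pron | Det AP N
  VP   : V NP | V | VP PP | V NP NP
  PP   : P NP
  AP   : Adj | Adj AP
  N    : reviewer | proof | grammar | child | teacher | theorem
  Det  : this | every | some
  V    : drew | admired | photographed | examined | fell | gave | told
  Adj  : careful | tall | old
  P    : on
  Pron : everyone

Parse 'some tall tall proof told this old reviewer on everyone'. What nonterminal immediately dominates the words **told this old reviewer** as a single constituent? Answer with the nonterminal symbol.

VP

[S [NP [Det some] [AP [Adj tall] [AP [Adj tall]]] [N proof]] [VP [VP [V told] [NP [Det this] [AP [Adj old]] [N reviewer]]] [PP [P on] [NP [Pron everyone]]]]]
The span 'told this old reviewer' is the VP node built by VP → V NP.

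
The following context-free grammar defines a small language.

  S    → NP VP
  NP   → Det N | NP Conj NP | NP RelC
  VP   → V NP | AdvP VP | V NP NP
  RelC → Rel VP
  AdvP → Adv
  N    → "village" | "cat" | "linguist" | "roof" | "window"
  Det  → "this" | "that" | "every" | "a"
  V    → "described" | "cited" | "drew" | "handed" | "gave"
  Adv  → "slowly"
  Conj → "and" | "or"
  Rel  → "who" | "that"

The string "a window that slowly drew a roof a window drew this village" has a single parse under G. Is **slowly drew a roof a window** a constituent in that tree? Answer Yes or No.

[S [NP [NP [Det a] [N window]] [RelC [Rel that] [VP [AdvP [Adv slowly]] [VP [V drew] [NP [Det a] [N roof]] [NP [Det a] [N window]]]]]] [VP [V drew] [NP [Det this] [N village]]]]
The words 'slowly drew a roof a window' are exhaustively dominated by a single VP node (built by VP → AdvP VP), so they form a constituent.

Yes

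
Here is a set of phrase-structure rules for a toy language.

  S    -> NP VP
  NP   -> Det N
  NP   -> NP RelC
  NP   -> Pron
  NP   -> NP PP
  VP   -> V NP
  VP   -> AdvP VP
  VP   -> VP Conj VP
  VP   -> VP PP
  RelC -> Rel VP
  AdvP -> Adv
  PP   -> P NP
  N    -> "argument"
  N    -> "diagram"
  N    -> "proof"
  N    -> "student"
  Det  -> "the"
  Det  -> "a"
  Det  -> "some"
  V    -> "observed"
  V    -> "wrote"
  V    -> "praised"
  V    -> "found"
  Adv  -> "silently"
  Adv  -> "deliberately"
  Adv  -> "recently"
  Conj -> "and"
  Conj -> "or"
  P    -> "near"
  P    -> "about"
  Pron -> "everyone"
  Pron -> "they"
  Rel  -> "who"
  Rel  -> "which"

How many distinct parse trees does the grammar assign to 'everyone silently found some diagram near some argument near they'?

Two of the 9 distinct bracketings:
[S [NP [Pron everyone]] [VP [AdvP [Adv silently]] [VP [V found] [NP [NP [Det some] [N diagram]] [PP [P near] [NP [NP [Det some] [N argument]] [PP [P near] [NP [Pron they]]]]]]]]]
[S [NP [Pron everyone]] [VP [AdvP [Adv silently]] [VP [V found] [NP [NP [NP [Det some] [N diagram]] [PP [P near] [NP [Det some] [N argument]]]] [PP [P near] [NP [Pron they]]]]]]]
The trees differ in how a recursive rule is bracketed over the same span.

9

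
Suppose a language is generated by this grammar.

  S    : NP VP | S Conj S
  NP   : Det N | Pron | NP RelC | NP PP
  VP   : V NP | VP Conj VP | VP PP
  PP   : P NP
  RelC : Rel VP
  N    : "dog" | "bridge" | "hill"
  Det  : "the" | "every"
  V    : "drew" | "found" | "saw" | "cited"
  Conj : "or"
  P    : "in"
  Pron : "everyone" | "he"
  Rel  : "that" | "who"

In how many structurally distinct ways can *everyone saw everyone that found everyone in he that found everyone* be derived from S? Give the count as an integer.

8

Two of the 8 distinct bracketings:
[S [NP [Pron everyone]] [VP [V saw] [NP [NP [Pron everyone]] [RelC [Rel that] [VP [V found] [NP [NP [NP [Pron everyone]] [PP [P in] [NP [Pron he]]]] [RelC [Rel that] [VP [V found] [NP [Pron everyone]]]]]]]]]]
[S [NP [Pron everyone]] [VP [V saw] [NP [NP [Pron everyone]] [RelC [Rel that] [VP [V found] [NP [NP [Pron everyone]] [PP [P in] [NP [NP [Pron he]] [RelC [Rel that] [VP [V found] [NP [Pron everyone]]]]]]]]]]]]
The trees differ in how a recursive rule is bracketed over the same span.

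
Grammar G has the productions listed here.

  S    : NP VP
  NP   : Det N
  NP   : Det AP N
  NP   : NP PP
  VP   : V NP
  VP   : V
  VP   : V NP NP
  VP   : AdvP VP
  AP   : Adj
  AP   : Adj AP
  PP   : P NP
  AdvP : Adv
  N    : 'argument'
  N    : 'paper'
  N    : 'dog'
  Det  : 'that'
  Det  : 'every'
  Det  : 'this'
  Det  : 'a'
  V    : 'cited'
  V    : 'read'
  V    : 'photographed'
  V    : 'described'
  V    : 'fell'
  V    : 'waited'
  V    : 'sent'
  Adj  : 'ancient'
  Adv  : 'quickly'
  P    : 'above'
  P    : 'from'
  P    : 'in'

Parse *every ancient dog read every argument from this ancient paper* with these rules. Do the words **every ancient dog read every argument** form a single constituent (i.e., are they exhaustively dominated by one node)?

[S [NP [Det every] [AP [Adj ancient]] [N dog]] [VP [V read] [NP [NP [Det every] [N argument]] [PP [P from] [NP [Det this] [AP [Adj ancient]] [N paper]]]]]]
The smallest constituent containing 'every ancient dog read every argument' is the S spanning 'every ancient dog read every argument from this ancient paper'; no single node in the tree dominates exactly the given words.

No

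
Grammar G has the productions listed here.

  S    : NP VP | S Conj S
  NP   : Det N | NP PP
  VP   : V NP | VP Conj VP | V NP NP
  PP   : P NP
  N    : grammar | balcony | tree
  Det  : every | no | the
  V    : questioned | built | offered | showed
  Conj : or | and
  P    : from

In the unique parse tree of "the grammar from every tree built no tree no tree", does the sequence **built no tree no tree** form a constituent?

Yes

[S [NP [NP [Det the] [N grammar]] [PP [P from] [NP [Det every] [N tree]]]] [VP [V built] [NP [Det no] [N tree]] [NP [Det no] [N tree]]]]
The words 'built no tree no tree' are exhaustively dominated by a single VP node (built by VP → V NP NP), so they form a constituent.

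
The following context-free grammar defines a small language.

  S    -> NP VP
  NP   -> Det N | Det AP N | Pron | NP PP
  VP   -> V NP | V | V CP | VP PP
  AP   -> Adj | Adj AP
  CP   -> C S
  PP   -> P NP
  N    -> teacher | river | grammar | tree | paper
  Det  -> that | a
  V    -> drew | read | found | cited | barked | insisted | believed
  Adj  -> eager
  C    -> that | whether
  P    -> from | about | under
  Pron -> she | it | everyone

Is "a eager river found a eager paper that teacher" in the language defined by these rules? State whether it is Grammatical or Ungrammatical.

Ungrammatical

An N word can never sit immediately before a C/Det word in any string this grammar generates, so the substring 'paper that' rules out a derivation.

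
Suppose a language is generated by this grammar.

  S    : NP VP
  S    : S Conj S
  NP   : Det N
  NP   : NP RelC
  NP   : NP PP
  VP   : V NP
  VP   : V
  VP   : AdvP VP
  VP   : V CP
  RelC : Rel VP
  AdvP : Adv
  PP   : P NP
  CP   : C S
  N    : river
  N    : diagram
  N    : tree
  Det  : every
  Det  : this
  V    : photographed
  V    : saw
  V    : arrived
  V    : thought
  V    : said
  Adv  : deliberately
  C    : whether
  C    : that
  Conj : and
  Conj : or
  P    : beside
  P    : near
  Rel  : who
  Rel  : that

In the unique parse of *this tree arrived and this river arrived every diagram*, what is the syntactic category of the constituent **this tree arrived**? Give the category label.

S

S
  S
    NP
      Det: this
      N: tree
    VP
      V: arrived
  Conj: and
  S
    NP
      Det: this
      N: river
    VP
      V: arrived
      NP
        Det: every
        N: diagram
The span 'this tree arrived' is the S node built by S → NP VP.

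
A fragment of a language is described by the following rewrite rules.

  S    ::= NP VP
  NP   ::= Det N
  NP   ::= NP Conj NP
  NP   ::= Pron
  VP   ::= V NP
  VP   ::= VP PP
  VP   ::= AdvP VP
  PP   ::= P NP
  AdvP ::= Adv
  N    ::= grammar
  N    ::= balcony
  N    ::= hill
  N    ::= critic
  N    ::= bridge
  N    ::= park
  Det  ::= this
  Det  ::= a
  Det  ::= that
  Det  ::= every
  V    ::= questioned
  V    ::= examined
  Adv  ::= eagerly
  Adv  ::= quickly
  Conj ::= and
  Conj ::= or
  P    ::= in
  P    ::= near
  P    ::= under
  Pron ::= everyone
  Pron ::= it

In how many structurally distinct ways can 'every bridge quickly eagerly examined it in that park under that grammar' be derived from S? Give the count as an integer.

Two of the 6 distinct bracketings:
[S [NP [Det every] [N bridge]] [VP [VP [VP [AdvP [Adv quickly]] [VP [AdvP [Adv eagerly]] [VP [V examined] [NP [Pron it]]]]] [PP [P in] [NP [Det that] [N park]]]] [PP [P under] [NP [Det that] [N grammar]]]]]
[S [NP [Det every] [N bridge]] [VP [VP [AdvP [Adv quickly]] [VP [VP [AdvP [Adv eagerly]] [VP [V examined] [NP [Pron it]]]] [PP [P in] [NP [Det that] [N park]]]]] [PP [P under] [NP [Det that] [N grammar]]]]]
The trees differ in how a recursive rule is bracketed over the same span.

6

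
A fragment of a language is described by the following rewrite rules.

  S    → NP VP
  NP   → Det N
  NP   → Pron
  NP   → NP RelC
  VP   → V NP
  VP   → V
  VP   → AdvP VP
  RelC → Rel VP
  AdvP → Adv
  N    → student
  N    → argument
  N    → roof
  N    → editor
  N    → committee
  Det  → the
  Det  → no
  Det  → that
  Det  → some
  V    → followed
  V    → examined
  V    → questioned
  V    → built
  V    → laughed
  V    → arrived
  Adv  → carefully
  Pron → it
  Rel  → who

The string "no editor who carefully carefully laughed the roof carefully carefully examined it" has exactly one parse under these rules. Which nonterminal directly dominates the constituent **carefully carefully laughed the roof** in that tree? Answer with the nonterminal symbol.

RelC

[S [NP [NP [Det no] [N editor]] [RelC [Rel who] [VP [AdvP [Adv carefully]] [VP [AdvP [Adv carefully]] [VP [V laughed] [NP [Det the] [N roof]]]]]]] [VP [AdvP [Adv carefully]] [VP [AdvP [Adv carefully]] [VP [V examined] [NP [Pron it]]]]]]
The span 'carefully carefully laughed the roof' is the VP node built by VP → AdvP VP.
Its mother is the RelC built by RelC → Rel VP.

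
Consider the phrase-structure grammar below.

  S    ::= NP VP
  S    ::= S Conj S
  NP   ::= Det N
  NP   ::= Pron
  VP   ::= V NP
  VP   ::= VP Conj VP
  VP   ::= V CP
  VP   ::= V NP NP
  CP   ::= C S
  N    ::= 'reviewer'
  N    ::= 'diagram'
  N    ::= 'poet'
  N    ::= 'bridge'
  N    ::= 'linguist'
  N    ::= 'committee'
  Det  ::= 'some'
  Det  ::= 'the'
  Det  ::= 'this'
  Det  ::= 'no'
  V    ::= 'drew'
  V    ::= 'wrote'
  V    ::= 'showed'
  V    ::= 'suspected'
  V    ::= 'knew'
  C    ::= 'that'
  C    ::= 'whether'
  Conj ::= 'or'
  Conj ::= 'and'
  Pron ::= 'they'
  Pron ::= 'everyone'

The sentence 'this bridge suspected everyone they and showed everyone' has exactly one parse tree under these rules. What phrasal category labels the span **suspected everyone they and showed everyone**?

VP

[S [NP [Det this] [N bridge]] [VP [VP [V suspected] [NP [Pron everyone]] [NP [Pron they]]] [Conj and] [VP [V showed] [NP [Pron everyone]]]]]
The span 'suspected everyone they and showed everyone' is the VP node built by VP → VP Conj VP.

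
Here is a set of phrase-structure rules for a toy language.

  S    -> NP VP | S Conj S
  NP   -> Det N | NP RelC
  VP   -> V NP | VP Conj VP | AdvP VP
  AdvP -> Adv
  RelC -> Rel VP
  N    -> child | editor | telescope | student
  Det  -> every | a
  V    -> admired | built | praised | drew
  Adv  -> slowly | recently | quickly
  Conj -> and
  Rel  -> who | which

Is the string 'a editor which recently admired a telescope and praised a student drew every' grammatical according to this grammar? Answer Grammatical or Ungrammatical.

For S → NP VP, every NP-prefix leaves a non-VP remainder: after 'a editor' the remainder is not a VP; after 'a editor which recently admired a telescope' the remainder is not a VP; after 'a editor which recently admired a telescope and praised a student' the remainder is not a VP. The alternative S rule S → S Conj S likewise has no satisfying split.

Ungrammatical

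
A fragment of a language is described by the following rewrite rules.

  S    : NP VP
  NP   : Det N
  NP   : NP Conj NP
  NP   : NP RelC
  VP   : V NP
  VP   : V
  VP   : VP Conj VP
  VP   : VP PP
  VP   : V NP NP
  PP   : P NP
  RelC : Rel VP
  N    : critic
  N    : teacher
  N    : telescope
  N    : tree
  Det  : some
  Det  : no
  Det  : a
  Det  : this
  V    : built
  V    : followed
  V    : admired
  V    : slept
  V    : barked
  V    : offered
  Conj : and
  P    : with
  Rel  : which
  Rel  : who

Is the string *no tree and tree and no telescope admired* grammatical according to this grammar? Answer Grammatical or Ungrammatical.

A Conj word can never sit immediately before an N word in any string this grammar generates, so the substring 'and tree' rules out a derivation.

Ungrammatical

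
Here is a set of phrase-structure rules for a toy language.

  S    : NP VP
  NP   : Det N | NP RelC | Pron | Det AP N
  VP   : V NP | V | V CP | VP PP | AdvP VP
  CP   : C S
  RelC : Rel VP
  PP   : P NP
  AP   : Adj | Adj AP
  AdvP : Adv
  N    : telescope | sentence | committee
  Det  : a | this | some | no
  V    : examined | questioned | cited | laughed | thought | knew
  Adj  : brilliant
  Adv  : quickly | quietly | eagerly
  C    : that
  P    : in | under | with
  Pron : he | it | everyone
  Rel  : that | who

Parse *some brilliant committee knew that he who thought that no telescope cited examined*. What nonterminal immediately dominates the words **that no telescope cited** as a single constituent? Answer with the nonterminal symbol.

S
  NP
    Det: some
    AP
      Adj: brilliant
    N: committee
  VP
    V: knew
    CP
      C: that
      S
        NP
          NP
            Pron: he
          RelC
            Rel: who
            VP
              V: thought
              CP
                C: that
                S
                  NP
                    Det: no
                    N: telescope
                  VP
                    V: cited
        VP
          V: examined
The span 'that no telescope cited' is the CP node built by CP → C S.

CP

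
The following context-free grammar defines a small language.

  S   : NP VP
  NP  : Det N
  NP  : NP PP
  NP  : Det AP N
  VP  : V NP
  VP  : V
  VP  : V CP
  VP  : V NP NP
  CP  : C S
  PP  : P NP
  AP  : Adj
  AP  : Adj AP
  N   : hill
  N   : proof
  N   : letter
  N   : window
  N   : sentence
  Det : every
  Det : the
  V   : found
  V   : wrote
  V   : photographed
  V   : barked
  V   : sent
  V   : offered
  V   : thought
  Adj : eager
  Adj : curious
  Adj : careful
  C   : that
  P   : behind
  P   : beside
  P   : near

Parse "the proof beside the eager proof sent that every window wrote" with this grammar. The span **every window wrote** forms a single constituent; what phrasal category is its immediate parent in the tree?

S
  NP
    NP
      Det: the
      N: proof
    PP
      P: beside
      NP
        Det: the
        AP
          Adj: eager
        N: proof
  VP
    V: sent
    CP
      C: that
      S
        NP
          Det: every
          N: window
        VP
          V: wrote
The span 'every window wrote' is the S node built by S → NP VP.
Its mother is the CP built by CP → C S.

CP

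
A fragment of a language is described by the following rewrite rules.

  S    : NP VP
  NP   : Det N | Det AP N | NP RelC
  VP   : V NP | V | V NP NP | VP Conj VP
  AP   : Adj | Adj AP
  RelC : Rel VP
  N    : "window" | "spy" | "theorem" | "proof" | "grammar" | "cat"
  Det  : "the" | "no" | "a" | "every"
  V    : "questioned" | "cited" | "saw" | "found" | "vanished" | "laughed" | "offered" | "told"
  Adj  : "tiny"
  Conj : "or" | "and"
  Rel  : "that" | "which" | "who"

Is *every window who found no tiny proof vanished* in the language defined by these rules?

Grammatical

[S [NP [NP [Det every] [N window]] [RelC [Rel who] [VP [V found] [NP [Det no] [AP [Adj tiny]] [N proof]]]]] [VP [V vanished]]]
The bracketing above is licensed at every node by one of the given productions, with S at the root.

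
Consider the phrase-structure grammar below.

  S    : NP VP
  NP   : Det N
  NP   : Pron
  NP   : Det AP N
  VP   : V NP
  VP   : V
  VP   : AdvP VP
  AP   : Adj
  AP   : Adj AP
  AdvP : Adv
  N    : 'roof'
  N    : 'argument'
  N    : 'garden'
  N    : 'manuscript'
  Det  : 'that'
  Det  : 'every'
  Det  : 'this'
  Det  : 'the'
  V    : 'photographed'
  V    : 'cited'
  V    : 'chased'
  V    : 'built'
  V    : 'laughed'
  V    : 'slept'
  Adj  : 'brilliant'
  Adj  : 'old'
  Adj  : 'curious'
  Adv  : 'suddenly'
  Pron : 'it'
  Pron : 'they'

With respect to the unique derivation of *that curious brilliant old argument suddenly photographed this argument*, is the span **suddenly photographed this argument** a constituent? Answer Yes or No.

Yes

[S [NP [Det that] [AP [Adj curious] [AP [Adj brilliant] [AP [Adj old]]]] [N argument]] [VP [AdvP [Adv suddenly]] [VP [V photographed] [NP [Det this] [N argument]]]]]
The words 'suddenly photographed this argument' are exhaustively dominated by a single VP node (built by VP → AdvP VP), so they form a constituent.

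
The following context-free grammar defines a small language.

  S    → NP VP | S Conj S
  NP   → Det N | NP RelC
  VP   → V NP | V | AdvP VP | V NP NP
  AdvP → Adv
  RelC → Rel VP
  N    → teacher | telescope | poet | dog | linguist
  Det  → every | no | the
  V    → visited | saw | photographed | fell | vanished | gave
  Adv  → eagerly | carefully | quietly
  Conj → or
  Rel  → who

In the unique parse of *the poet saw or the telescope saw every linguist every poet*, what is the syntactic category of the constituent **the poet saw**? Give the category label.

S

S
  S
    NP
      Det: the
      N: poet
    VP
      V: saw
  Conj: or
  S
    NP
      Det: the
      N: telescope
    VP
      V: saw
      NP
        Det: every
        N: linguist
      NP
        Det: every
        N: poet
The span 'the poet saw' is the S node built by S → NP VP.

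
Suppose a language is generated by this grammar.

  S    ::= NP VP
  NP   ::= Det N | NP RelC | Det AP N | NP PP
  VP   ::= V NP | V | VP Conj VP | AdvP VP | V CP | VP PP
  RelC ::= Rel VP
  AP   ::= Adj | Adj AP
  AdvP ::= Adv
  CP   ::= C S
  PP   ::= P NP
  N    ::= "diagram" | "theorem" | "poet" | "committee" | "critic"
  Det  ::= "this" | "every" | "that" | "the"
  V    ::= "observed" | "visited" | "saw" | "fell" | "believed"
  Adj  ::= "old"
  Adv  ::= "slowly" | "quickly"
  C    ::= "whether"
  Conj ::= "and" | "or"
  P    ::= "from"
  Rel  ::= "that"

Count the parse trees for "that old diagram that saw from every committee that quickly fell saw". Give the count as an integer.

Two of the 4 distinct bracketings:
[S [NP [NP [Det that] [AP [Adj old]] [N diagram]] [RelC [Rel that] [VP [VP [V saw]] [PP [P from] [NP [NP [Det every] [N committee]] [RelC [Rel that] [VP [AdvP [Adv quickly]] [VP [V fell]]]]]]]]] [VP [V saw]]]
[S [NP [NP [NP [Det that] [AP [Adj old]] [N diagram]] [RelC [Rel that] [VP [VP [V saw]] [PP [P from] [NP [Det every] [N committee]]]]]] [RelC [Rel that] [VP [AdvP [Adv quickly]] [VP [V fell]]]]] [VP [V saw]]]
The trees differ in how a recursive rule is bracketed over the same span.

4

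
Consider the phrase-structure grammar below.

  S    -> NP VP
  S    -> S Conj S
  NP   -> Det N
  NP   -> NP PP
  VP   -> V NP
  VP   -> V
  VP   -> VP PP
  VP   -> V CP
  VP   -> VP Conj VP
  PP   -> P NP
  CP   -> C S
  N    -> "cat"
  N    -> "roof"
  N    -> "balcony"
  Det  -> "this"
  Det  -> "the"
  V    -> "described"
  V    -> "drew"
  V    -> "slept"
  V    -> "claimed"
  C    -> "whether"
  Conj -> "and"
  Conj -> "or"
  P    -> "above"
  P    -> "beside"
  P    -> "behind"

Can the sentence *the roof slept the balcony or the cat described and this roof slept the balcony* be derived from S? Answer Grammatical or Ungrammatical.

Grammatical

[S [S [NP [Det the] [N roof]] [VP [V slept] [NP [Det the] [N balcony]]]] [Conj or] [S [S [NP [Det the] [N cat]] [VP [V described]]] [Conj and] [S [NP [Det this] [N roof]] [VP [V slept] [NP [Det the] [N balcony]]]]]]
The bracketing above is licensed at every node by one of the given productions, with S at the root.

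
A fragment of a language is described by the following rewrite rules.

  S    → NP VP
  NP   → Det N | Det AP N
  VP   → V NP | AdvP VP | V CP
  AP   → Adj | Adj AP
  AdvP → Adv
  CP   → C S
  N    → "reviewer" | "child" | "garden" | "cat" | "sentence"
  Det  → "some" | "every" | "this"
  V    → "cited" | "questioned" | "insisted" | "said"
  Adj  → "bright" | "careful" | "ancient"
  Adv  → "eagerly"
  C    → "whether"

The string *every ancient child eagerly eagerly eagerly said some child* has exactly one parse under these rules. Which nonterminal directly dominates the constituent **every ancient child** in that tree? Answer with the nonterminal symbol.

S

[S [NP [Det every] [AP [Adj ancient]] [N child]] [VP [AdvP [Adv eagerly]] [VP [AdvP [Adv eagerly]] [VP [AdvP [Adv eagerly]] [VP [V said] [NP [Det some] [N child]]]]]]]
The span 'every ancient child' is the NP node built by NP → Det AP N.
Its mother is the S built by S → NP VP.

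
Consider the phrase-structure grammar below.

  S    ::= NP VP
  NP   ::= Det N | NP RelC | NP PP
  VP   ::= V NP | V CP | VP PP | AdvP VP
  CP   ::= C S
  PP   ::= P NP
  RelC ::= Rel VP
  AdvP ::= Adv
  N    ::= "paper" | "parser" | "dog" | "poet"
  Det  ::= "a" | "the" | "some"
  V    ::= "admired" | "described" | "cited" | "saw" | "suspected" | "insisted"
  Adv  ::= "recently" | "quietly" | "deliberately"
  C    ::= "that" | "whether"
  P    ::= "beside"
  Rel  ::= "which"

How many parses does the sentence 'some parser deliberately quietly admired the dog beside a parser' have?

4

Two of the 4 distinct bracketings:
[S [NP [Det some] [N parser]] [VP [VP [AdvP [Adv deliberately]] [VP [AdvP [Adv quietly]] [VP [V admired] [NP [Det the] [N dog]]]]] [PP [P beside] [NP [Det a] [N parser]]]]]
[S [NP [Det some] [N parser]] [VP [AdvP [Adv deliberately]] [VP [VP [AdvP [Adv quietly]] [VP [V admired] [NP [Det the] [N dog]]]] [PP [P beside] [NP [Det a] [N parser]]]]]]
The trees differ in how a recursive rule is bracketed over the same span.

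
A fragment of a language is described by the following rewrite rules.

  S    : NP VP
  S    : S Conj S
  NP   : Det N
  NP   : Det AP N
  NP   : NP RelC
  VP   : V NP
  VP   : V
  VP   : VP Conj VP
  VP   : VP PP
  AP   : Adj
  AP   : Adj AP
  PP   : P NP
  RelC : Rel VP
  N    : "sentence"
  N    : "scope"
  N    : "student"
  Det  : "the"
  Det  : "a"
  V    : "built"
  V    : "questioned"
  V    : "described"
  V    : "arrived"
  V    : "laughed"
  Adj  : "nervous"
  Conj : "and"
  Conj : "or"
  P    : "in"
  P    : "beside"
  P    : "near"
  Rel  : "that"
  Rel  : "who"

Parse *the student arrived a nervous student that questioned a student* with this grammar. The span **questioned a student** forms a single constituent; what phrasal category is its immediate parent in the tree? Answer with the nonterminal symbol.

RelC

S
  NP
    Det: the
    N: student
  VP
    V: arrived
    NP
      NP
        Det: a
        AP
          Adj: nervous
        N: student
      RelC
        Rel: that
        VP
          V: questioned
          NP
            Det: a
            N: student
The span 'questioned a student' is the VP node built by VP → V NP.
Its mother is the RelC built by RelC → Rel VP.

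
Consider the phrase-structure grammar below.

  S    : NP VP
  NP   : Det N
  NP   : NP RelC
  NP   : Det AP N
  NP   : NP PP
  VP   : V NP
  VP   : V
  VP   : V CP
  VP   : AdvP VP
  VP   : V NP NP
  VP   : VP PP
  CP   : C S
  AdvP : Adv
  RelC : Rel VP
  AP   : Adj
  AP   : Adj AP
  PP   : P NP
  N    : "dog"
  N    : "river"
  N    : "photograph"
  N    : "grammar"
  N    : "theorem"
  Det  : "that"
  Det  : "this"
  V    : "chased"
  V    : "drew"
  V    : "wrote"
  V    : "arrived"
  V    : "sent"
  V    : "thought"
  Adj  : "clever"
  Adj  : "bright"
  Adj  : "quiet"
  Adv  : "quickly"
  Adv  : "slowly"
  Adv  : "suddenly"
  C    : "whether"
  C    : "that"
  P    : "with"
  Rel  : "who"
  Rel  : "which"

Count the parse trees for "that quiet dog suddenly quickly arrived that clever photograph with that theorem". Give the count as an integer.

Two of the 4 distinct bracketings:
[S [NP [Det that] [AP [Adj quiet]] [N dog]] [VP [AdvP [Adv suddenly]] [VP [AdvP [Adv quickly]] [VP [V arrived] [NP [NP [Det that] [AP [Adj clever]] [N photograph]] [PP [P with] [NP [Det that] [N theorem]]]]]]]]
[S [NP [Det that] [AP [Adj quiet]] [N dog]] [VP [AdvP [Adv suddenly]] [VP [AdvP [Adv quickly]] [VP [VP [V arrived] [NP [Det that] [AP [Adj clever]] [N photograph]]] [PP [P with] [NP [Det that] [N theorem]]]]]]]
The difference turns on whether NP → NP PP is used at the relevant span, versus an alternative expansion of NP.

4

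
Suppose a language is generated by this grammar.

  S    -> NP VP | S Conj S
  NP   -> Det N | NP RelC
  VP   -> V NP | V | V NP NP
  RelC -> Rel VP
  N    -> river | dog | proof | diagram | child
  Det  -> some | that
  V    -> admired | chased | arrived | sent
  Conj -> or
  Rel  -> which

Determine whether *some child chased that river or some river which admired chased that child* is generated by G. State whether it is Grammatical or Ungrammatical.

Grammatical

S
  S
    NP
      Det: some
      N: child
    VP
      V: chased
      NP
        Det: that
        N: river
  Conj: or
  S
    NP
      NP
        Det: some
        N: river
      RelC
        Rel: which
        VP
          V: admired
    VP
      V: chased
      NP
        Det: that
        N: child
Each bracket corresponds to one application of a listed rule, so the string is derivable from S.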